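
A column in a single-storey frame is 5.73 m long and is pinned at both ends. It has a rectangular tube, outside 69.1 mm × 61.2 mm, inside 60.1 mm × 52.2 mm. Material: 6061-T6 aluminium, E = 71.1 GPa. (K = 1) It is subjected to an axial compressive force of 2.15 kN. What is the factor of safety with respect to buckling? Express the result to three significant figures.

n ≈ 6.04

Weak-axis I_min = (h_o·b_o³ − h_i·b_i³)/12 with b_o = 61.2, b_i = 52.20 mm (shorter outer/inner sides).
I_min = (69.1×61.2³ − 60.10×52.20³)/12 = 6.076×10^5 mm⁴
I = 6.076×10^5 mm⁴ = 6.076×10^-7 m⁴
Effective length L_e = K·L = 1 × 5.73 = 5.730 m
P_cr = π²EI / L_e² = π² × 71.1×10⁹ × 6.076×10^-7 / 5.730² = 1.299×10^4 N
Factor of safety n = P_cr / P = 12.985 / 2.15 = 6.04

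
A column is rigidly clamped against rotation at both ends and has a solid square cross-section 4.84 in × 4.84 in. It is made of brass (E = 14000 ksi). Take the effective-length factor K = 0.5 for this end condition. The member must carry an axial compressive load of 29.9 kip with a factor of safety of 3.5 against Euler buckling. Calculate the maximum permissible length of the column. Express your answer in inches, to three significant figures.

L_max ≈ 491 in

I = a⁴/12 = 4.84⁴/12 = 45.73 in⁴
Required critical load P_cr = n·P = 3.5 × 29.9 = 104.6 kip = 1.046×10^5 lb
From P_cr = π²EI/(K·L)²:  L = (1/K)·√(π²EI/P_cr) = (1/0.5)·√(π²×1.40×10^7×45.73/1.046×10^5)
L = 491 in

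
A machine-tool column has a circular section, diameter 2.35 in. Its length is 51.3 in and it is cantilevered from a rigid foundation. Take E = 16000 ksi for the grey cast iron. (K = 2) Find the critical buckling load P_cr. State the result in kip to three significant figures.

I = πd⁴/64 = π×2.35⁴/64 = 1.497 in⁴
Effective length L_e = K·L = 2 × 51.3 = 102.6 in
P_cr = π²EI / L_e² = π² × 16000×10³ × 1.497 / 102.6² = 2.246×10^4 lb

P_cr ≈ 22.5 kip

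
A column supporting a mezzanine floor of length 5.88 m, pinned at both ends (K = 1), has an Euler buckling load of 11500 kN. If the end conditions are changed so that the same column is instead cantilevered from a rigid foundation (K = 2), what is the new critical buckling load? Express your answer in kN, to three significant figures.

P_cr ∝ 1/K², so P_cr,new = P_cr,old × (K_old/K_new)² = 11500 × (1/2)²
= 11500 × 0.2500 = 2880 kN

P_cr ≈ 2880 kN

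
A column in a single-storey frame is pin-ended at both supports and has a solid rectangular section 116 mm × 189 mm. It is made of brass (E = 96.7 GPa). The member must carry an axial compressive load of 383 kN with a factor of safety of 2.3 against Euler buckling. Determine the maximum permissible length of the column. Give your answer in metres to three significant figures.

Buckling occurs about the weak axis: I_min = h·b³/12 with b = 116 mm (the shorter side).
I_min = 189×116³/12 = 2.458×10^7 mm⁴
I = 2.458×10^-5 m⁴
Required critical load P_cr = n·P = 2.3 × 383 = 880.9 kN = 8.809×10^5 N
From P_cr = π²EI/(K·L)²:  L = (1/K)·√(π²EI/P_cr) = (1/1)·√(π²×9.67×10^10×2.458×10^-5/8.809×10^5)
L = 5.16 m

L_max ≈ 5.16 m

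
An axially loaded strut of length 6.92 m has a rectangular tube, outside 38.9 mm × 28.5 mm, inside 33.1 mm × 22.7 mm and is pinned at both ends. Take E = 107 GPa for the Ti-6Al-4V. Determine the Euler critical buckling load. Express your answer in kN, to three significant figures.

P_cr ≈ 0.943 kN

Weak-axis I_min = (h_o·b_o³ − h_i·b_i³)/12 with b_o = 28.5, b_i = 22.70 mm (shorter outer/inner sides).
I_min = (38.9×28.5³ − 33.10×22.70³)/12 = 4.278×10^4 mm⁴
I = 4.278×10^4 mm⁴ = 4.278×10^-8 m⁴
Effective length L_e = K·L = 1 × 6.92 = 6.920 m
P_cr = π²EI / L_e² = π² × 107×10⁹ × 4.278×10^-8 / 6.920² = 943.4 N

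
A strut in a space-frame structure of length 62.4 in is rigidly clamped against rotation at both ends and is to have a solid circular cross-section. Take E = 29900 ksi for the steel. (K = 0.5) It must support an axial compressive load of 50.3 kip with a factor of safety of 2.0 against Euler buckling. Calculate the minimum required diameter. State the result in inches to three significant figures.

Required P_cr = n·P = 2.0 × 50.3 = 100.6 kip
L_e = K·L = 0.5 × 62.4 = 31.20 in
Required I = P_cr·L_e²/(π²E) = 1.006×10^5 × 31.20² / (π² × 2.99×10^7) = 0.3318 in⁴
Solid circle: I = πd⁴/64  ⇒  d = (64I/π)^(1/4) = (64×0.3318/π)^(1/4) = 1.61 in

d ≈ 1.61 in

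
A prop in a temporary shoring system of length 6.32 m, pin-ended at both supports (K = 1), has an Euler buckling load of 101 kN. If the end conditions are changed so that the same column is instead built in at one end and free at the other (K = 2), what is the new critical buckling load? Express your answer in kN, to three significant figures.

P_cr ∝ 1/K², so P_cr,new = P_cr,old × (K_old/K_new)² = 101 × (1/2)²
= 101 × 0.2500 = 25.2 kN

P_cr ≈ 25.2 kN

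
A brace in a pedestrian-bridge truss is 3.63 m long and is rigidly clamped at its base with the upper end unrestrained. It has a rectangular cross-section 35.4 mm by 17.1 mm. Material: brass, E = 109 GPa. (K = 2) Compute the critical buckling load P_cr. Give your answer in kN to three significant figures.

Buckling occurs about the weak axis: I_min = h·b³/12 with b = 17.1 mm (the shorter side).
I_min = 35.4×17.1³/12 = 1.475×10^4 mm⁴
I = 1.475×10^4 mm⁴ = 1.475×10^-8 m⁴
Effective length L_e = K·L = 2 × 3.63 = 7.260 m
P_cr = π²EI / L_e² = π² × 109×10⁹ × 1.475×10^-8 / 7.260² = 301.1 N

P_cr ≈ 0.301 kN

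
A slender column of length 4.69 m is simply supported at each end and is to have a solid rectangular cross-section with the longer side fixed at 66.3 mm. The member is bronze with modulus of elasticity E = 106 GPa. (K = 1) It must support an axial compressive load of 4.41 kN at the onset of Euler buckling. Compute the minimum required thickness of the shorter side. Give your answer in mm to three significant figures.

L_e = K·L = 1 × 4.69 = 4.690 m
Required I = P_cr·L_e²/(π²E) = 4.410×10^3 × 4.690² / (π² × 1.06×10^11) = 9.272×10^-8 m⁴
I_req = 9.272×10^4 mm⁴
Rectangle, weak axis: I_min = h·b³/12 with h = 66.3 mm fixed  ⇒  b = (12I/h)^(1/3) = 25.6 mm

b ≈ 25.6 mm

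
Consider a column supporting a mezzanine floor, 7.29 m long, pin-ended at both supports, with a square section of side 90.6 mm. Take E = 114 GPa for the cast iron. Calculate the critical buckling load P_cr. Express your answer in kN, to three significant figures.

P_cr ≈ 119 kN

I = a⁴/12 = 90.6⁴/12 = 5.615×10^6 mm⁴
I = 5.615×10^6 mm⁴ = 5.615×10^-6 m⁴
Effective length L_e = K·L = 1 × 7.29 = 7.290 m
P_cr = π²EI / L_e² = π² × 114×10⁹ × 5.615×10^-6 / 7.290² = 1.189×10^5 N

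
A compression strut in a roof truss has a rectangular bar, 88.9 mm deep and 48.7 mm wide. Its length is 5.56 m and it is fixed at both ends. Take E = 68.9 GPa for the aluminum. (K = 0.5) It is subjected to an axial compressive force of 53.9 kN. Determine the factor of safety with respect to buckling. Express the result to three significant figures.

n ≈ 1.40

Buckling occurs about the weak axis: I_min = h·b³/12 with b = 48.7 mm (the shorter side).
I_min = 88.9×48.7³/12 = 8.557×10^5 mm⁴
I = 8.557×10^5 mm⁴ = 8.557×10^-7 m⁴
Effective length L_e = K·L = 0.5 × 5.56 = 2.780 m
P_cr = π²EI / L_e² = π² × 68.9×10⁹ × 8.557×10^-7 / 2.780² = 7.529×10^4 N
Factor of safety n = P_cr / P = 75.290 / 53.9 = 1.40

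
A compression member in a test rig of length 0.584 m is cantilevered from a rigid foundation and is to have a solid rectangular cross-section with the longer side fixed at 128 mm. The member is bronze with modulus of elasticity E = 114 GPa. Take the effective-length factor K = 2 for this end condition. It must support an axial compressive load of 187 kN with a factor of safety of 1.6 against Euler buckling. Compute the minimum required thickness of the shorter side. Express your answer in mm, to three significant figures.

b ≈ 32.4 mm

Required P_cr = n·P = 1.6 × 187 = 299.2 kN
L_e = K·L = 2 × 0.584 = 1.168 m
Required I = P_cr·L_e²/(π²E) = 2.992×10^5 × 1.168² / (π² × 1.14×10^11) = 3.628×10^-7 m⁴
I_req = 3.628×10^5 mm⁴
Rectangle, weak axis: I_min = h·b³/12 with h = 128 mm fixed  ⇒  b = (12I/h)^(1/3) = 32.4 mm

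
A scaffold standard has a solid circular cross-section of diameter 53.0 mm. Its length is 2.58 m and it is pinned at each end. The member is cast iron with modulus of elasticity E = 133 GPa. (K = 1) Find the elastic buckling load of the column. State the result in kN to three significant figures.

P_cr ≈ 76.4 kN

I = πd⁴/64 = π×53.0⁴/64 = 3.873×10^5 mm⁴
I = 3.873×10^5 mm⁴ = 3.873×10^-7 m⁴
Effective length L_e = K·L = 1 × 2.58 = 2.580 m
P_cr = π²EI / L_e² = π² × 133×10⁹ × 3.873×10^-7 / 2.580² = 7.638×10^4 N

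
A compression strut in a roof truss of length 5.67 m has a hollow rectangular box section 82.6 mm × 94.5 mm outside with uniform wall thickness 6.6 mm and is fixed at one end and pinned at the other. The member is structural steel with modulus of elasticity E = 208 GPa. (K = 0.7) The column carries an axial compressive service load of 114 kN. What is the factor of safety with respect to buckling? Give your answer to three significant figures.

Inner dimensions: h_i = 94.5 − 2×6.6 = 81.30 mm, b_i = 82.6 − 2×6.6 = 69.40 mm
Weak-axis I_min = (h_o·b_o³ − h_i·b_i³)/12 with b_o = 82.6, b_i = 69.40 mm (shorter outer/inner sides).
I_min = (94.5×82.6³ − 81.30×69.40³)/12 = 2.173×10^6 mm⁴
I = 2.173×10^6 mm⁴ = 2.173×10^-6 m⁴
Effective length L_e = K·L = 0.7 × 5.67 = 3.969 m
P_cr = π²EI / L_e² = π² × 208×10⁹ × 2.173×10^-6 / 3.969² = 2.832×10^5 N
Factor of safety n = P_cr / P = 283.24 / 114 = 2.48

n ≈ 2.48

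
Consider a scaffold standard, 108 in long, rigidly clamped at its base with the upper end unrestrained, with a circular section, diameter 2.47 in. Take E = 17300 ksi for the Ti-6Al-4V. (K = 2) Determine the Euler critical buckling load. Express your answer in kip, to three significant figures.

P_cr ≈ 6.69 kip

I = πd⁴/64 = π×2.47⁴/64 = 1.827 in⁴
Effective length L_e = K·L = 2 × 108 = 216.0 in
P_cr = π²EI / L_e² = π² × 17300×10³ × 1.827 / 216.0² = 6.686×10^3 lb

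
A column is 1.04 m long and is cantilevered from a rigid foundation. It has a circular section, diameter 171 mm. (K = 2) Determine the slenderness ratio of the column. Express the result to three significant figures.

For a solid circle r = d/4 = 171/4 = 42.75 mm
L_e = K·L = 2 × 1.04 m = 2.080 m = 2080.0 mm
λ = L_e / r_min = 2080.0 / 42.75 = 48.7

λ ≈ 48.7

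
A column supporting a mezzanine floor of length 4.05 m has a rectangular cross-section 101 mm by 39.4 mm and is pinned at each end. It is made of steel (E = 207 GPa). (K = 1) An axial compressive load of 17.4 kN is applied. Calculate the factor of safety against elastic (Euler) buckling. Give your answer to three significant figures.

n ≈ 3.69

Buckling occurs about the weak axis: I_min = h·b³/12 with b = 39.4 mm (the shorter side).
I_min = 101×39.4³/12 = 5.148×10^5 mm⁴
I = 5.148×10^5 mm⁴ = 5.148×10^-7 m⁴
Effective length L_e = K·L = 1 × 4.05 = 4.050 m
P_cr = π²EI / L_e² = π² × 207×10⁹ × 5.148×10^-7 / 4.050² = 6.412×10^4 N
Factor of safety n = P_cr / P = 64.119 / 17.4 = 3.69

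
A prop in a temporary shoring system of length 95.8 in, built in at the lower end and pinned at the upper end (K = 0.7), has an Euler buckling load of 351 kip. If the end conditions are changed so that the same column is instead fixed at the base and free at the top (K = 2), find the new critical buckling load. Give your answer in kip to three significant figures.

P_cr ≈ 43.0 kip

P_cr ∝ 1/K², so P_cr,new = P_cr,old × (K_old/K_new)² = 351 × (0.7/2)²
= 351 × 0.1225 = 43.0 kip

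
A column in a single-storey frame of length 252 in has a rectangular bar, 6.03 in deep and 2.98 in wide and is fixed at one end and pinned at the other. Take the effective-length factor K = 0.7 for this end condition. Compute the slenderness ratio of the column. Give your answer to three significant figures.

λ ≈ 205

For a rectangle r_min = b/√12 = 2.98/√12 = 0.8603 in
L_e = K·L = 0.7 × 252 = 176.4 in
λ = L_e / r_min = 176.40 / 0.8603 = 205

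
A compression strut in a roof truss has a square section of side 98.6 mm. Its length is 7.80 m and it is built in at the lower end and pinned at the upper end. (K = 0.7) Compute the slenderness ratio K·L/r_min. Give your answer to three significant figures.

λ ≈ 192

I = a⁴/12 = 98.6⁴/12 = 7.876×10^6 mm⁴
A = 9.722×10^3 mm²;  r_min = √(I/A) = √(7.876×10^6/9.722×10^3) = 28.46 mm
L_e = K·L = 0.7 × 7.80 m = 5.460 m = 5460.0 mm
λ = L_e / r_min = 5460.0 / 28.46 = 192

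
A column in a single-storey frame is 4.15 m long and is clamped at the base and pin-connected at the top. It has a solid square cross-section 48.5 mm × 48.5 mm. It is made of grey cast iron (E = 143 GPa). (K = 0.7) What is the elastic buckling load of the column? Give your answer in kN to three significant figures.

P_cr ≈ 77.1 kN

I = a⁴/12 = 48.5⁴/12 = 4.611×10^5 mm⁴
I = 4.611×10^5 mm⁴ = 4.611×10^-7 m⁴
Effective length L_e = K·L = 0.7 × 4.15 = 2.905 m
P_cr = π²EI / L_e² = π² × 143×10⁹ × 4.611×10^-7 / 2.905² = 7.711×10^4 N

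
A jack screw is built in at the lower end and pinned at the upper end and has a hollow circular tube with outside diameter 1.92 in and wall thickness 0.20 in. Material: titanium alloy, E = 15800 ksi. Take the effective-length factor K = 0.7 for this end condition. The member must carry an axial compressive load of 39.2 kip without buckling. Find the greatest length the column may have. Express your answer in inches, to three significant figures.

L_max ≈ 57.3 in

Inner diameter d_i = 1.92 − 2×0.20 = 1.520 in
I = π(d_o⁴ − d_i⁴)/64 = π(1.92⁴ − 1.520⁴)/64 = 0.4050 in⁴
At the buckling limit P_cr = P = 3.920×10^4 lb
From P_cr = π²EI/(K·L)²:  L = (1/K)·√(π²EI/P_cr) = (1/0.7)·√(π²×1.58×10^7×0.4050/3.920×10^4)
L = 57.3 in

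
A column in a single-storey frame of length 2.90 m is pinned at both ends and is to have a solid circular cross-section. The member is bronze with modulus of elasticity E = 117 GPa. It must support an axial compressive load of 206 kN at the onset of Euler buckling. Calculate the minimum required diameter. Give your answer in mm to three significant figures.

d ≈ 74.4 mm

L_e = K·L = 1 × 2.90 = 2.900 m
Required I = P_cr·L_e²/(π²E) = 2.060×10^5 × 2.900² / (π² × 1.17×10^11) = 1.500×10^-6 m⁴
I_req = 1.500×10^6 mm⁴
Solid circle: I = πd⁴/64  ⇒  d = (64I/π)^(1/4) = (64×1.500×10^6/π)^(1/4) = 74.4 mm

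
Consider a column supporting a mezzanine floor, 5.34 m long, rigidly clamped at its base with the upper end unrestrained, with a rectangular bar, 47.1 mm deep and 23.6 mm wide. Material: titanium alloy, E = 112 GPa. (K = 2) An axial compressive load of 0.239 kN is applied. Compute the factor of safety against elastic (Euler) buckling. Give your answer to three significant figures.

n ≈ 2.09

Buckling occurs about the weak axis: I_min = h·b³/12 with b = 23.6 mm (the shorter side).
I_min = 47.1×23.6³/12 = 5.159×10^4 mm⁴
I = 5.159×10^4 mm⁴ = 5.159×10^-8 m⁴
Effective length L_e = K·L = 2 × 5.34 = 10.68 m
P_cr = π²EI / L_e² = π² × 112×10⁹ × 5.159×10^-8 / 10.68² = 500.0 N
Factor of safety n = P_cr / P = 0.49998 / 0.239 = 2.09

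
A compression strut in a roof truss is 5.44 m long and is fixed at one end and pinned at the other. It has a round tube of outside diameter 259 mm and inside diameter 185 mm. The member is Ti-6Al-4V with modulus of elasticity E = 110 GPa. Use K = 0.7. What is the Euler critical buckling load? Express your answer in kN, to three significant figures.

d_o = 259 mm, d_i = 185 mm
I = π(d_o⁴ − d_i⁴)/64 = π(259⁴ − 185.0⁴)/64 = 1.634×10^8 mm⁴
I = 1.634×10^8 mm⁴ = 1.634×10^-4 m⁴
Effective length L_e = K·L = 0.7 × 5.44 = 3.808 m
P_cr = π²EI / L_e² = π² × 110×10⁹ × 1.634×10^-4 / 3.808² = 1.223×10^7 N

P_cr ≈ 12200 kN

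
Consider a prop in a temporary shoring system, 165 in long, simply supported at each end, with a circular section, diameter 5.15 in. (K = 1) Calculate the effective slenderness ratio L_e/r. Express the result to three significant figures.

λ ≈ 128

I = πd⁴/64 = π×5.15⁴/64 = 34.53 in⁴
A = 20.83 in²;  r_min = √(I/A) = √(34.53/20.83) = 1.288 in
L_e = K·L = 1 × 165 = 165.0 in
λ = L_e / r_min = 165.00 / 1.288 = 128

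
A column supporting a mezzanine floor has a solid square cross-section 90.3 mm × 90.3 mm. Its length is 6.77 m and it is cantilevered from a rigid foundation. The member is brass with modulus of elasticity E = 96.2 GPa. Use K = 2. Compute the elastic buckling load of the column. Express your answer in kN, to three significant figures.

P_cr ≈ 28.7 kN

I = a⁴/12 = 90.3⁴/12 = 5.541×10^6 mm⁴
I = 5.541×10^6 mm⁴ = 5.541×10^-6 m⁴
Effective length L_e = K·L = 2 × 6.77 = 13.54 m
P_cr = π²EI / L_e² = π² × 96.2×10⁹ × 5.541×10^-6 / 13.54² = 2.870×10^4 N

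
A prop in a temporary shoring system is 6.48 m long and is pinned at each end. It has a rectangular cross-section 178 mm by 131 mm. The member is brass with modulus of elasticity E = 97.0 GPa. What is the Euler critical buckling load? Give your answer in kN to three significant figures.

Buckling occurs about the weak axis: I_min = h·b³/12 with b = 131 mm (the shorter side).
I_min = 178×131³/12 = 3.335×10^7 mm⁴
I = 3.335×10^7 mm⁴ = 3.335×10^-5 m⁴
Effective length L_e = K·L = 1 × 6.48 = 6.480 m
P_cr = π²EI / L_e² = π² × 97.0×10⁹ × 3.335×10^-5 / 6.480² = 7.603×10^5 N

P_cr ≈ 760 kN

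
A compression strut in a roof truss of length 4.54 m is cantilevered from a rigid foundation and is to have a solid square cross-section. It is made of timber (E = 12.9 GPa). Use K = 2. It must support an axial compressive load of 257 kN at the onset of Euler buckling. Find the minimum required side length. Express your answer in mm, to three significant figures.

L_e = K·L = 2 × 4.54 = 9.080 m
Required I = P_cr·L_e²/(π²E) = 2.570×10^5 × 9.080² / (π² × 1.29×10^10) = 1.664×10^-4 m⁴
I_req = 1.664×10^8 mm⁴
Solid square: I = a⁴/12  ⇒  a = (12I)^(1/4) = (12×1.664×10^8)^(1/4) = 211 mm

a ≈ 211 mm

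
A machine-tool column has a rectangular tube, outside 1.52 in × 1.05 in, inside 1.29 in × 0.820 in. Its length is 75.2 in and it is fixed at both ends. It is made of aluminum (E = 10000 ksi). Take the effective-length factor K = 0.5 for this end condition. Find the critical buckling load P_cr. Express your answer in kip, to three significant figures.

P_cr ≈ 6.10 kip

Weak-axis I_min = (h_o·b_o³ − h_i·b_i³)/12 with b_o = 1.05, b_i = 0.8200 in (shorter outer/inner sides).
I_min = (1.52×1.05³ − 1.290×0.8200³)/12 = 8.736×10^-2 in⁴
Effective length L_e = K·L = 0.5 × 75.2 = 37.60 in
P_cr = π²EI / L_e² = π² × 10000×10³ × 8.736×10^-2 / 37.60² = 6.099×10^3 lb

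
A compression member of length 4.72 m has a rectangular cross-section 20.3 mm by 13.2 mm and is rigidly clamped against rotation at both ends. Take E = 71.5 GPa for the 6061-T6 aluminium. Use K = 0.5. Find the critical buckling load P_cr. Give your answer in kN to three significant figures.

P_cr ≈ 0.493 kN

Buckling occurs about the weak axis: I_min = h·b³/12 with b = 13.2 mm (the shorter side).
I_min = 20.3×13.2³/12 = 3.891×10^3 mm⁴
I = 3.891×10^3 mm⁴ = 3.891×10^-9 m⁴
Effective length L_e = K·L = 0.5 × 4.72 = 2.360 m
P_cr = π²EI / L_e² = π² × 71.5×10⁹ × 3.891×10^-9 / 2.360² = 493.0 N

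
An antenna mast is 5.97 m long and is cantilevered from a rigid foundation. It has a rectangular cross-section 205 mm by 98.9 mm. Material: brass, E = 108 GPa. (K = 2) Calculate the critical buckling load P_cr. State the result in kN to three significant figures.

P_cr ≈ 124 kN

Buckling occurs about the weak axis: I_min = h·b³/12 with b = 98.9 mm (the shorter side).
I_min = 205×98.9³/12 = 1.653×10^7 mm⁴
I = 1.653×10^7 mm⁴ = 1.653×10^-5 m⁴
Effective length L_e = K·L = 2 × 5.97 = 11.94 m
P_cr = π²EI / L_e² = π² × 108×10⁹ × 1.653×10^-5 / 11.94² = 1.236×10^5 N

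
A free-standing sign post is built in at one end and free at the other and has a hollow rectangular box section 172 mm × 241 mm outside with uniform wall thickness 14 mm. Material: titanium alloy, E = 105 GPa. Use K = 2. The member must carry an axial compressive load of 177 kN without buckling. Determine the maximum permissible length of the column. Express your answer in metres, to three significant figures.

Inner dimensions: h_i = 241 − 2×14 = 213.0 mm, b_i = 172 − 2×14 = 144.0 mm
Weak-axis I_min = (h_o·b_o³ − h_i·b_i³)/12 with b_o = 172, b_i = 144.0 mm (shorter outer/inner sides).
I_min = (241×172³ − 213.0×144.0³)/12 = 4.919×10^7 mm⁴
I = 4.919×10^-5 m⁴
At the buckling limit P_cr = P = 1.770×10^5 N
From P_cr = π²EI/(K·L)²:  L = (1/K)·√(π²EI/P_cr) = (1/2)·√(π²×1.05×10^11×4.919×10^-5/1.770×10^5)
L = 8.49 m

L_max ≈ 8.49 m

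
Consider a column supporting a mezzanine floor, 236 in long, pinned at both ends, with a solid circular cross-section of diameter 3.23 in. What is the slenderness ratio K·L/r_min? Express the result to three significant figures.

For a solid circle r = d/4 = 3.23/4 = 0.8075 in
L_e = K·L = 1 × 236 = 236.0 in
λ = L_e / r_min = 236.00 / 0.8075 = 292

λ ≈ 292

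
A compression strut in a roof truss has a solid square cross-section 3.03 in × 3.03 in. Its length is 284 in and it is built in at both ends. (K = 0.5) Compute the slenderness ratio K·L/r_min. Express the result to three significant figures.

λ ≈ 162

For a square r = a/√12 = 3.03/√12 = 0.8747 in
L_e = K·L = 0.5 × 284 = 142.0 in
λ = L_e / r_min = 142.00 / 0.8747 = 162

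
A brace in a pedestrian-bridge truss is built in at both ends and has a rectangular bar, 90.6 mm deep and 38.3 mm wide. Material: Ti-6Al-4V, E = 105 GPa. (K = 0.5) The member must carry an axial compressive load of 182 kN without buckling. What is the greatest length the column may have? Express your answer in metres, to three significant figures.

L_max ≈ 3.11 m

Buckling occurs about the weak axis: I_min = h·b³/12 with b = 38.3 mm (the shorter side).
I_min = 90.6×38.3³/12 = 4.242×10^5 mm⁴
I = 4.242×10^-7 m⁴
At the buckling limit P_cr = P = 1.820×10^5 N
From P_cr = π²EI/(K·L)²:  L = (1/K)·√(π²EI/P_cr) = (1/0.5)·√(π²×1.05×10^11×4.242×10^-7/1.820×10^5)
L = 3.11 m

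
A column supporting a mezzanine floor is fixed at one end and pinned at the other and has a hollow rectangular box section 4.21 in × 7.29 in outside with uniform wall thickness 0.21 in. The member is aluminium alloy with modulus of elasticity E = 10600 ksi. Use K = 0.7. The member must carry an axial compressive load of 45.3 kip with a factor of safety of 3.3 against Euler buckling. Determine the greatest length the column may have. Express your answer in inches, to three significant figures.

L_max ≈ 142 in

Inner dimensions: h_i = 7.29 − 2×0.21 = 6.870 in, b_i = 4.21 − 2×0.21 = 3.790 in
Weak-axis I_min = (h_o·b_o³ − h_i·b_i³)/12 with b_o = 4.21, b_i = 3.790 in (shorter outer/inner sides).
I_min = (7.29×4.21³ − 6.870×3.790³)/12 = 14.16 in⁴
Required critical load P_cr = n·P = 3.3 × 45.3 = 149.5 kip = 1.495×10^5 lb
From P_cr = π²EI/(K·L)²:  L = (1/K)·√(π²EI/P_cr) = (1/0.7)·√(π²×1.06×10^7×14.16/1.495×10^5)
L = 142 in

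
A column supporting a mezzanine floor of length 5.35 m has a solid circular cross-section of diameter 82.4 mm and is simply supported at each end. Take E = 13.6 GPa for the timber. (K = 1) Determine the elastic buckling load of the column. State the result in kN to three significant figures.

I = πd⁴/64 = π×82.4⁴/64 = 2.263×10^6 mm⁴
I = 2.263×10^6 mm⁴ = 2.263×10^-6 m⁴
Effective length L_e = K·L = 1 × 5.35 = 5.350 m
P_cr = π²EI / L_e² = π² × 13.6×10⁹ × 2.263×10^-6 / 5.350² = 1.061×10^4 N

P_cr ≈ 10.6 kN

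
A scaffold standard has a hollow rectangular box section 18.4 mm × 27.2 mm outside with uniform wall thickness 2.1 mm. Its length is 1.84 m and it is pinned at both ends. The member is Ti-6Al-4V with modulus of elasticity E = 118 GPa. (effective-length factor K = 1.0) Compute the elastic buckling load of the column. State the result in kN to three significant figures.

P_cr ≈ 2.97 kN

Inner dimensions: h_i = 27.2 − 2×2.1 = 23.00 mm, b_i = 18.4 − 2×2.1 = 14.20 mm
Weak-axis I_min = (h_o·b_o³ − h_i·b_i³)/12 with b_o = 18.4, b_i = 14.20 mm (shorter outer/inner sides).
I_min = (27.2×18.4³ − 23.00×14.20³)/12 = 8.632×10^3 mm⁴
I = 8.632×10^3 mm⁴ = 8.632×10^-9 m⁴
Effective length L_e = K·L = 1 × 1.84 = 1.840 m
P_cr = π²EI / L_e² = π² × 118×10⁹ × 8.632×10^-9 / 1.840² = 2.969×10^3 N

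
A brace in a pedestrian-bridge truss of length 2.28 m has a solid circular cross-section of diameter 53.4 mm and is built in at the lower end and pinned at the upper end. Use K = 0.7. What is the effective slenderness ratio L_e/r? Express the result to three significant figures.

For a solid circle r = d/4 = 53.4/4 = 13.35 mm
L_e = K·L = 0.7 × 2.28 m = 1.596 m = 1596.0 mm
λ = L_e / r_min = 1596.0 / 13.35 = 120

λ ≈ 120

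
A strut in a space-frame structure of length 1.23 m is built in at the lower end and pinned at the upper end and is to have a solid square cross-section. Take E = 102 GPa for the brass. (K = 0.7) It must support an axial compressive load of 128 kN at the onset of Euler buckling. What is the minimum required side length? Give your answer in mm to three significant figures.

L_e = K·L = 0.7 × 1.23 = 0.8610 m
Required I = P_cr·L_e²/(π²E) = 1.280×10^5 × 0.8610² / (π² × 1.02×10^11) = 9.426×10^-8 m⁴
I_req = 9.426×10^4 mm⁴
Solid square: I = a⁴/12  ⇒  a = (12I)^(1/4) = (12×9.426×10^4)^(1/4) = 32.6 mm

a ≈ 32.6 mm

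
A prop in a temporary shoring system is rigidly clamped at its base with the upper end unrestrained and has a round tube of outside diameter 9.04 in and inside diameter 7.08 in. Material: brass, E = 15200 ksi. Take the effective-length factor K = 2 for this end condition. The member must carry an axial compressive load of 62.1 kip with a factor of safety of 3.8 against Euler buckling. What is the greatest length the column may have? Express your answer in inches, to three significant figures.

d_o = 9.04 in, d_i = 7.08 in
I = π(d_o⁴ − d_i⁴)/64 = π(9.04⁴ − 7.080⁴)/64 = 204.5 in⁴
Required critical load P_cr = n·P = 3.8 × 62.1 = 236.0 kip = 2.360×10^5 lb
From P_cr = π²EI/(K·L)²:  L = (1/K)·√(π²EI/P_cr) = (1/2)·√(π²×1.52×10^7×204.5/2.360×10^5)
L = 180 in

L_max ≈ 180 in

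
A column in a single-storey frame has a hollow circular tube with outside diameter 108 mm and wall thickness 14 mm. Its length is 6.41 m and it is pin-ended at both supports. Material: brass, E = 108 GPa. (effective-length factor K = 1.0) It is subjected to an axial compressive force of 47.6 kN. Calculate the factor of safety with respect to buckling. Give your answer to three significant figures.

Inner diameter d_i = 108 − 2×14 = 80.00 mm
I = π(d_o⁴ − d_i⁴)/64 = π(108⁴ − 80.00⁴)/64 = 4.668×10^6 mm⁴
I = 4.668×10^6 mm⁴ = 4.668×10^-6 m⁴
Effective length L_e = K·L = 1 × 6.41 = 6.410 m
P_cr = π²EI / L_e² = π² × 108×10⁹ × 4.668×10^-6 / 6.410² = 1.211×10^5 N
Factor of safety n = P_cr / P = 121.09 / 47.6 = 2.54

n ≈ 2.54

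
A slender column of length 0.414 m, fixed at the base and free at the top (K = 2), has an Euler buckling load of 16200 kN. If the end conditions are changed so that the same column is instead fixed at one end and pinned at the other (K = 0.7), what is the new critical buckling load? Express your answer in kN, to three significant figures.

P_cr ∝ 1/K², so P_cr,new = P_cr,old × (K_old/K_new)² = 16200 × (2/0.7)²
= 16200 × 8.163 = 132000 kN

P_cr ≈ 132000 kN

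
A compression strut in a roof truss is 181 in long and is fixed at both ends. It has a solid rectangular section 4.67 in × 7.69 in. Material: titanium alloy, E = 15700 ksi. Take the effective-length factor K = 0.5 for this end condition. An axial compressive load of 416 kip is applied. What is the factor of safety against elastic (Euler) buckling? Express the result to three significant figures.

n ≈ 2.97

Buckling occurs about the weak axis: I_min = h·b³/12 with b = 4.67 in (the shorter side).
I_min = 7.69×4.67³/12 = 65.27 in⁴
Effective length L_e = K·L = 0.5 × 181 = 90.50 in
P_cr = π²EI / L_e² = π² × 15700×10³ × 65.27 / 90.50² = 1.235×10^6 lb
Factor of safety n = P_cr / P = 1234.8 / 416 = 2.97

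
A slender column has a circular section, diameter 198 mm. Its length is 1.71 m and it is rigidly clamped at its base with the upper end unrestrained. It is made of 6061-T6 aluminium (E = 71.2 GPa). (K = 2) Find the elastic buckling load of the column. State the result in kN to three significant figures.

I = πd⁴/64 = π×198⁴/64 = 7.545×10^7 mm⁴
I = 7.545×10^7 mm⁴ = 7.545×10^-5 m⁴
Effective length L_e = K·L = 2 × 1.71 = 3.420 m
P_cr = π²EI / L_e² = π² × 71.2×10⁹ × 7.545×10^-5 / 3.420² = 4.533×10^6 N

P_cr ≈ 4530 kN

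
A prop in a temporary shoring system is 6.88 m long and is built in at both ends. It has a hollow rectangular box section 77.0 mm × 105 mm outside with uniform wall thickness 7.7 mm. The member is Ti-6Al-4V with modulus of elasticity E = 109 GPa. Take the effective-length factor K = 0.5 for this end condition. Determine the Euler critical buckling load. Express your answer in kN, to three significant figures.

Inner dimensions: h_i = 105 − 2×7.7 = 89.60 mm, b_i = 77.0 − 2×7.7 = 61.60 mm
Weak-axis I_min = (h_o·b_o³ − h_i·b_i³)/12 with b_o = 77.0, b_i = 61.60 mm (shorter outer/inner sides).
I_min = (105×77.0³ − 89.60×61.60³)/12 = 2.249×10^6 mm⁴
I = 2.249×10^6 mm⁴ = 2.249×10^-6 m⁴
Effective length L_e = K·L = 0.5 × 6.88 = 3.440 m
P_cr = π²EI / L_e² = π² × 109×10⁹ × 2.249×10^-6 / 3.440² = 2.045×10^5 N

P_cr ≈ 204 kN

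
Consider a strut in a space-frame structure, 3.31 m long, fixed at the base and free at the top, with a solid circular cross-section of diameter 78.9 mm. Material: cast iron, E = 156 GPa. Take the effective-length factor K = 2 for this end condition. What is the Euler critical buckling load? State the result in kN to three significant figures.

P_cr ≈ 66.8 kN

I = πd⁴/64 = π×78.9⁴/64 = 1.902×10^6 mm⁴
I = 1.902×10^6 mm⁴ = 1.902×10^-6 m⁴
Effective length L_e = K·L = 2 × 3.31 = 6.620 m
P_cr = π²EI / L_e² = π² × 156×10⁹ × 1.902×10^-6 / 6.620² = 6.683×10^4 N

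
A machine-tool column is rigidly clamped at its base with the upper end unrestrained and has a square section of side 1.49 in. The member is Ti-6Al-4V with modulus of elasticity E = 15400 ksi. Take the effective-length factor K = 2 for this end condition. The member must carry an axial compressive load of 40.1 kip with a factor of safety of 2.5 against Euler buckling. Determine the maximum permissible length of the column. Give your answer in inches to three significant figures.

I = a⁴/12 = 1.49⁴/12 = 0.4107 in⁴
Required critical load P_cr = n·P = 2.5 × 40.1 = 100.2 kip = 1.002×10^5 lb
From P_cr = π²EI/(K·L)²:  L = (1/K)·√(π²EI/P_cr) = (1/2)·√(π²×1.54×10^7×0.4107/1.002×10^5)
L = 12.5 in

L_max ≈ 12.5 in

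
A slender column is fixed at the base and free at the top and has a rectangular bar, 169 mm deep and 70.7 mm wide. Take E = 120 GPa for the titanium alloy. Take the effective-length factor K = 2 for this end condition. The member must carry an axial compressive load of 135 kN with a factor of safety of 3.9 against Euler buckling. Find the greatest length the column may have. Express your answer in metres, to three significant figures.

Buckling occurs about the weak axis: I_min = h·b³/12 with b = 70.7 mm (the shorter side).
I_min = 169×70.7³/12 = 4.977×10^6 mm⁴
I = 4.977×10^-6 m⁴
Required critical load P_cr = n·P = 3.9 × 135 = 526.5 kN = 5.265×10^5 N
From P_cr = π²EI/(K·L)²:  L = (1/K)·√(π²EI/P_cr) = (1/2)·√(π²×1.20×10^11×4.977×10^-6/5.265×10^5)
L = 1.67 m

L_max ≈ 1.67 m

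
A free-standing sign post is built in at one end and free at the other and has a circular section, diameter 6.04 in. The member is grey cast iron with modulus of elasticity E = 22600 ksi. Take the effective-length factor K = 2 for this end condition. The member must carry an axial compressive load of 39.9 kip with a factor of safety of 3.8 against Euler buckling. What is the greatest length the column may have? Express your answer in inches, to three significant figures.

I = πd⁴/64 = π×6.04⁴/64 = 65.33 in⁴
Required critical load P_cr = n·P = 3.8 × 39.9 = 151.6 kip = 1.516×10^5 lb
From P_cr = π²EI/(K·L)²:  L = (1/K)·√(π²EI/P_cr) = (1/2)·√(π²×2.26×10^7×65.33/1.516×10^5)
L = 155 in

L_max ≈ 155 in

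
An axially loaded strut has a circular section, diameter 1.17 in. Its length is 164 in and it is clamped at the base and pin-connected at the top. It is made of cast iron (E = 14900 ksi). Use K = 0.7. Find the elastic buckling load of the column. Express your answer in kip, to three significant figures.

I = πd⁴/64 = π×1.17⁴/64 = 9.198×10^-2 in⁴
Effective length L_e = K·L = 0.7 × 164 = 114.8 in
P_cr = π²EI / L_e² = π² × 14900×10³ × 9.198×10^-2 / 114.8² = 1.026×10^3 lb

P_cr ≈ 1.03 kip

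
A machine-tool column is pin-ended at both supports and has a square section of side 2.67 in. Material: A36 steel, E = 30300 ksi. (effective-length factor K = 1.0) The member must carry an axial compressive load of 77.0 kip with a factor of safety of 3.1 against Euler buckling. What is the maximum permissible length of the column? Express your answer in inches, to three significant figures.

L_max ≈ 72.8 in

I = a⁴/12 = 2.67⁴/12 = 4.235 in⁴
Required critical load P_cr = n·P = 3.1 × 77.0 = 238.7 kip = 2.387×10^5 lb
From P_cr = π²EI/(K·L)²:  L = (1/K)·√(π²EI/P_cr) = (1/1)·√(π²×3.03×10^7×4.235/2.387×10^5)
L = 72.8 in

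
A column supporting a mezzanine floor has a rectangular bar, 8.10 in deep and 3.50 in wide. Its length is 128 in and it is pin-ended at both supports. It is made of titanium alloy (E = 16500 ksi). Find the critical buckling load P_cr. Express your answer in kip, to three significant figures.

Buckling occurs about the weak axis: I_min = h·b³/12 with b = 3.50 in (the shorter side).
I_min = 8.10×3.50³/12 = 28.94 in⁴
Effective length L_e = K·L = 1 × 128 = 128.0 in
P_cr = π²EI / L_e² = π² × 16500×10³ × 28.94 / 128.0² = 2.877×10^5 lb

P_cr ≈ 288 kip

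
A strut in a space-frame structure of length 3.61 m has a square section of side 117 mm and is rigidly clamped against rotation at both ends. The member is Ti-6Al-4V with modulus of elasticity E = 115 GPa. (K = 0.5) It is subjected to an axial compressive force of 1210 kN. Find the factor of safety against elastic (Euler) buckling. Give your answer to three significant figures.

n ≈ 4.50

I = a⁴/12 = 117⁴/12 = 1.562×10^7 mm⁴
I = 1.562×10^7 mm⁴ = 1.562×10^-5 m⁴
Effective length L_e = K·L = 0.5 × 3.61 = 1.805 m
P_cr = π²EI / L_e² = π² × 115×10⁹ × 1.562×10^-5 / 1.805² = 5.440×10^6 N
Factor of safety n = P_cr / P = 5440.1 / 1210 = 4.50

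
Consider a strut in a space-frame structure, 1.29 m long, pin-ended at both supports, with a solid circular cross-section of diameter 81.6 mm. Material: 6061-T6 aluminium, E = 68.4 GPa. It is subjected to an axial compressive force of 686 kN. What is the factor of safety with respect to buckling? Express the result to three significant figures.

n ≈ 1.29

I = πd⁴/64 = π×81.6⁴/64 = 2.176×10^6 mm⁴
I = 2.176×10^6 mm⁴ = 2.176×10^-6 m⁴
Effective length L_e = K·L = 1 × 1.29 = 1.290 m
P_cr = π²EI / L_e² = π² × 68.4×10⁹ × 2.176×10^-6 / 1.290² = 8.829×10^5 N
Factor of safety n = P_cr / P = 882.89 / 686 = 1.29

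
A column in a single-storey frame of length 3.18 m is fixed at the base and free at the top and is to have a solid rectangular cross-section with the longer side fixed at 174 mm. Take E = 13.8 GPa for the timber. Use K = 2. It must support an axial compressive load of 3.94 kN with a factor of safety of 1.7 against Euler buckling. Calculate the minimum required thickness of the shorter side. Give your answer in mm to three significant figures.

b ≈ 51.6 mm

Required P_cr = n·P = 1.7 × 3.94 = 6.698 kN
L_e = K·L = 2 × 3.18 = 6.360 m
Required I = P_cr·L_e²/(π²E) = 6.698×10^3 × 6.360² / (π² × 1.38×10^10) = 1.989×10^-6 m⁴
I_req = 1.989×10^6 mm⁴
Rectangle, weak axis: I_min = h·b³/12 with h = 174 mm fixed  ⇒  b = (12I/h)^(1/3) = 51.6 mm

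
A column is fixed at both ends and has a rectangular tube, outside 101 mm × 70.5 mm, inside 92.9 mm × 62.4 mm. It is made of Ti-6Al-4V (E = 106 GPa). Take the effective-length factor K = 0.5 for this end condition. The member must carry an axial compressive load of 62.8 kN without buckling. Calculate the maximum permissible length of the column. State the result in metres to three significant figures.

Weak-axis I_min = (h_o·b_o³ − h_i·b_i³)/12 with b_o = 70.5, b_i = 62.40 mm (shorter outer/inner sides).
I_min = (101×70.5³ − 92.90×62.40³)/12 = 1.068×10^6 mm⁴
I = 1.068×10^-6 m⁴
At the buckling limit P_cr = P = 6.280×10^4 N
From P_cr = π²EI/(K·L)²:  L = (1/K)·√(π²EI/P_cr) = (1/0.5)·√(π²×1.06×10^11×1.068×10^-6/6.280×10^4)
L = 8.44 m

L_max ≈ 8.44 m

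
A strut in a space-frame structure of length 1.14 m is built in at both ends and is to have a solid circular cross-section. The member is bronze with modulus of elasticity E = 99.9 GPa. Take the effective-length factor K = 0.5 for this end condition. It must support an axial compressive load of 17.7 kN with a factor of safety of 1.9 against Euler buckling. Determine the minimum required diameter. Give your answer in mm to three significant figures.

d ≈ 21.8 mm

Required P_cr = n·P = 1.9 × 17.7 = 33.63 kN
L_e = K·L = 0.5 × 1.14 = 0.5700 m
Required I = P_cr·L_e²/(π²E) = 3.363×10^4 × 0.5700² / (π² × 9.99×10^10) = 1.108×10^-8 m⁴
I_req = 1.108×10^4 mm⁴
Solid circle: I = πd⁴/64  ⇒  d = (64I/π)^(1/4) = (64×1.108×10^4/π)^(1/4) = 21.8 mm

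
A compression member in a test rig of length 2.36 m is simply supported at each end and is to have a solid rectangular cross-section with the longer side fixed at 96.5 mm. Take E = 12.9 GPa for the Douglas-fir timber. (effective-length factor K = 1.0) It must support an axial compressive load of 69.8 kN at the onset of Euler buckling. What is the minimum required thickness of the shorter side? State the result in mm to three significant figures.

L_e = K·L = 1 × 2.36 = 2.360 m
Required I = P_cr·L_e²/(π²E) = 6.980×10^4 × 2.360² / (π² × 1.29×10^10) = 3.053×10^-6 m⁴
I_req = 3.053×10^6 mm⁴
Rectangle, weak axis: I_min = h·b³/12 with h = 96.5 mm fixed  ⇒  b = (12I/h)^(1/3) = 72.4 mm

b ≈ 72.4 mm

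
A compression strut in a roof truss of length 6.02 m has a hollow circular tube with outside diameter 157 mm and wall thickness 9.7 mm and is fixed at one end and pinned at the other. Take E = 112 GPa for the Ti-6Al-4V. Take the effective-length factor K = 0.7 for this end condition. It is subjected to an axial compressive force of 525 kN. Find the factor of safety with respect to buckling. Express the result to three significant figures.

Inner diameter d_i = 157 − 2×9.7 = 137.6 mm
I = π(d_o⁴ − d_i⁴)/64 = π(157⁴ − 137.6⁴)/64 = 1.223×10^7 mm⁴
I = 1.223×10^7 mm⁴ = 1.223×10^-5 m⁴
Effective length L_e = K·L = 0.7 × 6.02 = 4.214 m
P_cr = π²EI / L_e² = π² × 112×10⁹ × 1.223×10^-5 / 4.214² = 7.611×10^5 N
Factor of safety n = P_cr / P = 761.11 / 525 = 1.45

n ≈ 1.45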